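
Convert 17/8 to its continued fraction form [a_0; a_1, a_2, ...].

[2; 8]

Run the Euclidean algorithm on 17 and 8; the successive quotients are the partial quotients a_0, a_1, ... (each step inverts the fractional part left over by the previous one):
  17 = 2*8 + 1, so a_0 = 2.
  8 = 8*1 + 0, so a_1 = 8.
The remainder reaches 0 after 2 divisions, so the expansion has 2 partial quotients, read off in order.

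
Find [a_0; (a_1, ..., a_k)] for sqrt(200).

[14; (7, 28)]

Write x_i = (sqrt(200) + m_i)/d_i with (m_0, d_0) = (0, 1). a_0 = floor(sqrt(200)) = 14, since 14^2 = 196 <= 200 < 225 = 15^2.
Iterate m_{i+1} = d_i*a_i - m_i, d_{i+1} = (200 - m_{i+1}^2)/d_i, a_{i+1} = floor((a_0 + m_{i+1})/d_{i+1}):
  m_1 = 1*14 - 0 = 14, d_1 = (200 - 14^2)/1 = 4/1 = 4, a_1 = floor((14 + 14)/4) = 7.
  m_2 = 4*7 - 14 = 14, d_2 = (200 - 14^2)/4 = 4/4 = 1, a_2 = floor((14 + 14)/1) = 28.
  m_3 = 1*28 - 14 = 14, d_3 = (200 - 14^2)/1 = 4/1 = 4: (m_3, d_3) = (m_1, d_1) = (14, 4), so from here the quotients repeat a_1, a_2; the period length is 2.
Hence the expansion of sqrt(200) is a_0 = 14 followed by the repeating block 7, 28 (period 2).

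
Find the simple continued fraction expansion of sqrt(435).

Write x_i = (sqrt(435) + m_i)/d_i with (m_0, d_0) = (0, 1). a_0 = floor(sqrt(435)) = 20, since 20^2 = 400 <= 435 < 441 = 21^2.
Iterate m_{i+1} = d_i*a_i - m_i, d_{i+1} = (435 - m_{i+1}^2)/d_i, a_{i+1} = floor((a_0 + m_{i+1})/d_{i+1}):
  m_1 = 1*20 - 0 = 20, d_1 = (435 - 20^2)/1 = 35/1 = 35, a_1 = floor((20 + 20)/35) = 1.
  m_2 = 35*1 - 20 = 15, d_2 = (435 - 15^2)/35 = 210/35 = 6, a_2 = floor((20 + 15)/6) = 5.
  m_3 = 6*5 - 15 = 15, d_3 = (435 - 15^2)/6 = 210/6 = 35, a_3 = floor((20 + 15)/35) = 1.
  m_4 = 35*1 - 15 = 20, d_4 = (435 - 20^2)/35 = 35/35 = 1, a_4 = floor((20 + 20)/1) = 40.
  m_5 = 1*40 - 20 = 20, d_5 = (435 - 20^2)/1 = 35/1 = 35: (m_5, d_5) = (m_1, d_1) = (20, 35), so from here the quotients repeat a_1, ..., a_4; the period length is 4.
Hence the expansion of sqrt(435) is a_0 = 20 followed by the repeating block 1, 5, 1, 40 (period 4).

[20; (1, 5, 1, 40)]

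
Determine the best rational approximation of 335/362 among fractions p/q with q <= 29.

Expand x = 335/362 as a continued fraction with the Euclidean algorithm:
  335 = 0*362 + 335, so a_0 = 0.
  362 = 1*335 + 27, so a_1 = 1.
  335 = 12*27 + 11, so a_2 = 12.
  27 = 2*11 + 5, so a_3 = 2.
  11 = 2*5 + 1, so a_4 = 2.
  5 = 5*1 + 0, so a_5 = 5.
so x = [0; 1, 12, 2, 2, 5].
Convergents (p_i = a_i*p_{i-1} + p_{i-2}, q_i = a_i*q_{i-1} + q_{i-2} with p_{-2}=0, p_{-1}=1, q_{-2}=1, q_{-1}=0), until the denominator exceeds 29:
  i=0: a_0=0, p_0 = 0*1 + 0 = 0, q_0 = 0*0 + 1 = 1.
  i=1: a_1=1, p_1 = 1*0 + 1 = 1, q_1 = 1*1 + 0 = 1.
  i=2: a_2=12, p_2 = 12*1 + 0 = 12, q_2 = 12*1 + 1 = 13.
  i=3: a_3=2, p_3 = 2*12 + 1 = 25, q_3 = 2*13 + 1 = 27.
  i=4: a_4=2, p_4 = 2*25 + 12 = 62, q_4 = 2*27 + 13 = 67.
q_4 = 67 > 29, so the last convergent with denominator <= 29 is p_3/q_3 = 25/27.
The closest fraction with denominator <= 29 is either p_3/q_3 or the intermediate fraction (k*p_3 + p_2)/(k*q_3 + q_2) with the largest k >= 1 whose denominator stays <= 29; these approach x as k grows, and every other convergent or intermediate fraction in range is farther away.
Largest k: floor((29 - q_2)/q_3) = floor((29 - 13)/27) = 0.
Since k = 0, no intermediate fraction beyond p_3/q_3 has denominator <= 29, so the convergent 25/27 is the closest (its error is |335*27 - 25*362|/(362*27) = 5/9774).

25/27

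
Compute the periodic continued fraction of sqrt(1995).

[44; (1, 1, 1, 88)]

Write x_i = (sqrt(1995) + m_i)/d_i with (m_0, d_0) = (0, 1). a_0 = floor(sqrt(1995)) = 44, since 44^2 = 1936 <= 1995 < 2025 = 45^2.
Iterate m_{i+1} = d_i*a_i - m_i, d_{i+1} = (1995 - m_{i+1}^2)/d_i, a_{i+1} = floor((a_0 + m_{i+1})/d_{i+1}):
  m_1 = 1*44 - 0 = 44, d_1 = (1995 - 44^2)/1 = 59/1 = 59, a_1 = floor((44 + 44)/59) = 1.
  m_2 = 59*1 - 44 = 15, d_2 = (1995 - 15^2)/59 = 1770/59 = 30, a_2 = floor((44 + 15)/30) = 1.
  m_3 = 30*1 - 15 = 15, d_3 = (1995 - 15^2)/30 = 1770/30 = 59, a_3 = floor((44 + 15)/59) = 1.
  m_4 = 59*1 - 15 = 44, d_4 = (1995 - 44^2)/59 = 59/59 = 1, a_4 = floor((44 + 44)/1) = 88.
  m_5 = 1*88 - 44 = 44, d_5 = (1995 - 44^2)/1 = 59/1 = 59: (m_5, d_5) = (m_1, d_1) = (44, 59), so from here the quotients repeat a_1, ..., a_4; the period length is 4.
Hence the expansion of sqrt(1995) is a_0 = 44 followed by the repeating block 1, 1, 1, 88 (period 4).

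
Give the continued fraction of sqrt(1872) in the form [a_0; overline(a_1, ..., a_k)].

[43; overline(3, 1, 3, 86)]

Write x_i = (sqrt(1872) + m_i)/d_i with (m_0, d_0) = (0, 1). a_0 = floor(sqrt(1872)) = 43, since 43^2 = 1849 <= 1872 < 1936 = 44^2.
Iterate m_{i+1} = d_i*a_i - m_i, d_{i+1} = (1872 - m_{i+1}^2)/d_i, a_{i+1} = floor((a_0 + m_{i+1})/d_{i+1}):
  m_1 = 1*43 - 0 = 43, d_1 = (1872 - 43^2)/1 = 23/1 = 23, a_1 = floor((43 + 43)/23) = 3.
  m_2 = 23*3 - 43 = 26, d_2 = (1872 - 26^2)/23 = 1196/23 = 52, a_2 = floor((43 + 26)/52) = 1.
  m_3 = 52*1 - 26 = 26, d_3 = (1872 - 26^2)/52 = 1196/52 = 23, a_3 = floor((43 + 26)/23) = 3.
  m_4 = 23*3 - 26 = 43, d_4 = (1872 - 43^2)/23 = 23/23 = 1, a_4 = floor((43 + 43)/1) = 86.
  m_5 = 1*86 - 43 = 43, d_5 = (1872 - 43^2)/1 = 23/1 = 23: (m_5, d_5) = (m_1, d_1) = (43, 23), so from here the quotients repeat a_1, ..., a_4; the period length is 4.
Hence the expansion of sqrt(1872) is a_0 = 43 followed by the repeating block 3, 1, 3, 86 (period 4).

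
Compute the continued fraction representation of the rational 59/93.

[0; 1, 1, 1, 2, 1, 3, 2]

Run the Euclidean algorithm on 59 and 93; the successive quotients are the partial quotients a_0, a_1, ... (each step inverts the fractional part left over by the previous one):
  59 = 0*93 + 59, so a_0 = 0.
  93 = 1*59 + 34, so a_1 = 1.
  59 = 1*34 + 25, so a_2 = 1.
  34 = 1*25 + 9, so a_3 = 1.
  25 = 2*9 + 7, so a_4 = 2.
  9 = 1*7 + 2, so a_5 = 1.
  7 = 3*2 + 1, so a_6 = 3.
  2 = 2*1 + 0, so a_7 = 2.
The remainder reaches 0 after 8 divisions, so the expansion has 8 partial quotients, read off in order.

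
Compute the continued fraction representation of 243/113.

[2; 6, 1, 1, 1, 5]

Run the Euclidean algorithm on 243 and 113; the successive quotients are the partial quotients a_0, a_1, ... (each step inverts the fractional part left over by the previous one):
  243 = 2*113 + 17, so a_0 = 2.
  113 = 6*17 + 11, so a_1 = 6.
  17 = 1*11 + 6, so a_2 = 1.
  11 = 1*6 + 5, so a_3 = 1.
  6 = 1*5 + 1, so a_4 = 1.
  5 = 5*1 + 0, so a_5 = 5.
The remainder reaches 0 after 6 divisions, so the expansion has 6 partial quotients, read off in order.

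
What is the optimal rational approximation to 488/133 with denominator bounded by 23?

11/3

Expand x = 488/133 as a continued fraction with the Euclidean algorithm:
  488 = 3*133 + 89, so a_0 = 3.
  133 = 1*89 + 44, so a_1 = 1.
  89 = 2*44 + 1, so a_2 = 2.
  44 = 44*1 + 0, so a_3 = 44.
so x = [3; 1, 2, 44].
Convergents (p_i = a_i*p_{i-1} + p_{i-2}, q_i = a_i*q_{i-1} + q_{i-2} with p_{-2}=0, p_{-1}=1, q_{-2}=1, q_{-1}=0), until the denominator exceeds 23:
  i=0: a_0=3, p_0 = 3*1 + 0 = 3, q_0 = 3*0 + 1 = 1.
  i=1: a_1=1, p_1 = 1*3 + 1 = 4, q_1 = 1*1 + 0 = 1.
  i=2: a_2=2, p_2 = 2*4 + 3 = 11, q_2 = 2*1 + 1 = 3.
  i=3: a_3=44, p_3 = 44*11 + 4 = 488, q_3 = 44*3 + 1 = 133.
q_3 = 133 > 23, so the last convergent with denominator <= 23 is p_2/q_2 = 11/3.
The closest fraction with denominator <= 23 is either p_2/q_2 or the intermediate fraction (k*p_2 + p_1)/(k*q_2 + q_1) with the largest k >= 1 whose denominator stays <= 23; these approach x as k grows, and every other convergent or intermediate fraction in range is farther away.
Largest k: floor((23 - q_1)/q_2) = floor((23 - 1)/3) = 7.
That gives (7*11 + 4)/(7*3 + 1) = 81/22.
Compare the errors: |x - 11/3| = |488*3 - 11*133|/(133*3) = 1/399, and |x - 81/22| = |488*22 - 81*133|/(133*22) = 37/2926.
Cross-multiplying, 1*2926 = 2926 < 14763 = 37*399, so 1/399 is smaller: the convergent 11/3 is closer to x than 81/22.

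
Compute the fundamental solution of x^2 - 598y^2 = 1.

(x, y) = (1574351, 64380)

First expand sqrt(598) as a continued fraction. With x_i = (sqrt(598) + m_i)/d_i and (m_0, d_0) = (0, 1): a_0 = floor(sqrt(598)) = 24, since 24^2 = 576 <= 598 < 625 = 25^2.
Iterate m_{i+1} = d_i*a_i - m_i, d_{i+1} = (598 - m_{i+1}^2)/d_i, a_{i+1} = floor((a_0 + m_{i+1})/d_{i+1}):
  m_1 = 1*24 - 0 = 24, d_1 = (598 - 24^2)/1 = 22/1 = 22, a_1 = floor((24 + 24)/22) = 2.
  m_2 = 22*2 - 24 = 20, d_2 = (598 - 20^2)/22 = 198/22 = 9, a_2 = floor((24 + 20)/9) = 4.
  m_3 = 9*4 - 20 = 16, d_3 = (598 - 16^2)/9 = 342/9 = 38, a_3 = floor((24 + 16)/38) = 1.
  m_4 = 38*1 - 16 = 22, d_4 = (598 - 22^2)/38 = 114/38 = 3, a_4 = floor((24 + 22)/3) = 15.
  m_5 = 3*15 - 22 = 23, d_5 = (598 - 23^2)/3 = 69/3 = 23, a_5 = floor((24 + 23)/23) = 2.
  m_6 = 23*2 - 23 = 23, d_6 = (598 - 23^2)/23 = 69/23 = 3, a_6 = floor((24 + 23)/3) = 15.
  m_7 = 3*15 - 23 = 22, d_7 = (598 - 22^2)/3 = 114/3 = 38, a_7 = floor((24 + 22)/38) = 1.
  m_8 = 38*1 - 22 = 16, d_8 = (598 - 16^2)/38 = 342/38 = 9, a_8 = floor((24 + 16)/9) = 4.
  m_9 = 9*4 - 16 = 20, d_9 = (598 - 20^2)/9 = 198/9 = 22, a_9 = floor((24 + 20)/22) = 2.
  m_10 = 22*2 - 20 = 24, d_10 = (598 - 24^2)/22 = 22/22 = 1, a_10 = floor((24 + 24)/1) = 48.
  m_11 = 1*48 - 24 = 24, d_11 = (598 - 24^2)/1 = 22/1 = 22: (m_11, d_11) = (m_1, d_1) = (24, 22), so from here the quotients repeat a_1, ..., a_10; the period length is 10.
So sqrt(598) = [24; (2, 4, 1, 15, 2, 15, 1, 4, 2, 48)] with period length k = 10.
k is even, so the fundamental solution of x^2 - 598y^2 = 1 is (p_{k-1}, q_{k-1}) = (p_9, q_9); compute convergents through index 9.
Convergents (p_i = a_i*p_{i-1} + p_{i-2}, q_i = a_i*q_{i-1} + q_{i-2} with p_{-2}=0, p_{-1}=1, q_{-2}=1, q_{-1}=0):
  i=0: a_0=24, p_0 = 24*1 + 0 = 24, q_0 = 24*0 + 1 = 1.
  i=1: a_1=2, p_1 = 2*24 + 1 = 49, q_1 = 2*1 + 0 = 2.
  i=2: a_2=4, p_2 = 4*49 + 24 = 220, q_2 = 4*2 + 1 = 9.
  i=3: a_3=1, p_3 = 1*220 + 49 = 269, q_3 = 1*9 + 2 = 11.
  i=4: a_4=15, p_4 = 15*269 + 220 = 4255, q_4 = 15*11 + 9 = 174.
  i=5: a_5=2, p_5 = 2*4255 + 269 = 8779, q_5 = 2*174 + 11 = 359.
  i=6: a_6=15, p_6 = 15*8779 + 4255 = 135940, q_6 = 15*359 + 174 = 5559.
  i=7: a_7=1, p_7 = 1*135940 + 8779 = 144719, q_7 = 1*5559 + 359 = 5918.
  i=8: a_8=4, p_8 = 4*144719 + 135940 = 714816, q_8 = 4*5918 + 5559 = 29231.
  i=9: a_9=2, p_9 = 2*714816 + 144719 = 1574351, q_9 = 2*29231 + 5918 = 64380.
Check: 1574351^2 - 598*64380^2 = 2478581071201 - 2478581071200 = 1, so (x, y) = (1574351, 64380) solves the equation, and by the theorem it is the least positive solution.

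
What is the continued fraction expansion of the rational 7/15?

Run the Euclidean algorithm on 7 and 15; the successive quotients are the partial quotients a_0, a_1, ... (each step inverts the fractional part left over by the previous one):
  7 = 0*15 + 7, so a_0 = 0.
  15 = 2*7 + 1, so a_1 = 2.
  7 = 7*1 + 0, so a_2 = 7.
The remainder reaches 0 after 3 divisions, so the expansion has 3 partial quotients, read off in order.

[0; 2, 7]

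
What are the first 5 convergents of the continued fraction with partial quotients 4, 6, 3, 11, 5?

Using the convergent recurrence p_i = a_i*p_{i-1} + p_{i-2}, q_i = a_i*q_{i-1} + q_{i-2} with p_{-2}=0, p_{-1}=1, q_{-2}=1, q_{-1}=0:
  i=0: a_0=4, p_0 = 4*1 + 0 = 4, q_0 = 4*0 + 1 = 1.
  i=1: a_1=6, p_1 = 6*4 + 1 = 25, q_1 = 6*1 + 0 = 6.
  i=2: a_2=3, p_2 = 3*25 + 4 = 79, q_2 = 3*6 + 1 = 19.
  i=3: a_3=11, p_3 = 11*79 + 25 = 894, q_3 = 11*19 + 6 = 215.
  i=4: a_4=5, p_4 = 5*894 + 79 = 4549, q_4 = 5*215 + 19 = 1094.

4/1, 25/6, 79/19, 894/215, 4549/1094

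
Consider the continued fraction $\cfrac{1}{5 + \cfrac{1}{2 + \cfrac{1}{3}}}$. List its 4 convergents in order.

Using the convergent recurrence p_i = a_i*p_{i-1} + p_{i-2}, q_i = a_i*q_{i-1} + q_{i-2} with p_{-2}=0, p_{-1}=1, q_{-2}=1, q_{-1}=0:
  i=0: a_0=0, p_0 = 0*1 + 0 = 0, q_0 = 0*0 + 1 = 1.
  i=1: a_1=5, p_1 = 5*0 + 1 = 1, q_1 = 5*1 + 0 = 5.
  i=2: a_2=2, p_2 = 2*1 + 0 = 2, q_2 = 2*5 + 1 = 11.
  i=3: a_3=3, p_3 = 3*2 + 1 = 7, q_3 = 3*11 + 5 = 38.

0/1, 1/5, 2/11, 7/38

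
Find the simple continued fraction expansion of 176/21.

[8; 2, 1, 1, 1, 2]

Run the Euclidean algorithm on 176 and 21; the successive quotients are the partial quotients a_0, a_1, ... (each step inverts the fractional part left over by the previous one):
  176 = 8*21 + 8, so a_0 = 8.
  21 = 2*8 + 5, so a_1 = 2.
  8 = 1*5 + 3, so a_2 = 1.
  5 = 1*3 + 2, so a_3 = 1.
  3 = 1*2 + 1, so a_4 = 1.
  2 = 2*1 + 0, so a_5 = 2.
The remainder reaches 0 after 6 divisions, so the expansion has 6 partial quotients, read off in order.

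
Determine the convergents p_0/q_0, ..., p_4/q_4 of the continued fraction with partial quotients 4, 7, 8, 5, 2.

4/1, 29/7, 236/57, 1209/292, 2654/641

Using the convergent recurrence p_i = a_i*p_{i-1} + p_{i-2}, q_i = a_i*q_{i-1} + q_{i-2} with p_{-2}=0, p_{-1}=1, q_{-2}=1, q_{-1}=0:
  i=0: a_0=4, p_0 = 4*1 + 0 = 4, q_0 = 4*0 + 1 = 1.
  i=1: a_1=7, p_1 = 7*4 + 1 = 29, q_1 = 7*1 + 0 = 7.
  i=2: a_2=8, p_2 = 8*29 + 4 = 236, q_2 = 8*7 + 1 = 57.
  i=3: a_3=5, p_3 = 5*236 + 29 = 1209, q_3 = 5*57 + 7 = 292.
  i=4: a_4=2, p_4 = 2*1209 + 236 = 2654, q_4 = 2*292 + 57 = 641.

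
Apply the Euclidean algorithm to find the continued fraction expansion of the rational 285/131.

[2; 5, 1, 2, 3, 2]

Run the Euclidean algorithm on 285 and 131; the successive quotients are the partial quotients a_0, a_1, ... (each step inverts the fractional part left over by the previous one):
  285 = 2*131 + 23, so a_0 = 2.
  131 = 5*23 + 16, so a_1 = 5.
  23 = 1*16 + 7, so a_2 = 1.
  16 = 2*7 + 2, so a_3 = 2.
  7 = 3*2 + 1, so a_4 = 3.
  2 = 2*1 + 0, so a_5 = 2.
The remainder reaches 0 after 6 divisions, so the expansion has 6 partial quotients, read off in order.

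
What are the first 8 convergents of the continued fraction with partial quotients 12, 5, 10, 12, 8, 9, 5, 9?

12/1, 61/5, 622/51, 7525/617, 60822/4987, 554923/45500, 2835437/232487, 26073856/2137883

Using the convergent recurrence p_i = a_i*p_{i-1} + p_{i-2}, q_i = a_i*q_{i-1} + q_{i-2} with p_{-2}=0, p_{-1}=1, q_{-2}=1, q_{-1}=0:
  i=0: a_0=12, p_0 = 12*1 + 0 = 12, q_0 = 12*0 + 1 = 1.
  i=1: a_1=5, p_1 = 5*12 + 1 = 61, q_1 = 5*1 + 0 = 5.
  i=2: a_2=10, p_2 = 10*61 + 12 = 622, q_2 = 10*5 + 1 = 51.
  i=3: a_3=12, p_3 = 12*622 + 61 = 7525, q_3 = 12*51 + 5 = 617.
  i=4: a_4=8, p_4 = 8*7525 + 622 = 60822, q_4 = 8*617 + 51 = 4987.
  i=5: a_5=9, p_5 = 9*60822 + 7525 = 554923, q_5 = 9*4987 + 617 = 45500.
  i=6: a_6=5, p_6 = 5*554923 + 60822 = 2835437, q_6 = 5*45500 + 4987 = 232487.
  i=7: a_7=9, p_7 = 9*2835437 + 554923 = 26073856, q_7 = 9*232487 + 45500 = 2137883.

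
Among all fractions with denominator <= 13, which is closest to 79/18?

Expand x = 79/18 as a continued fraction with the Euclidean algorithm:
  79 = 4*18 + 7, so a_0 = 4.
  18 = 2*7 + 4, so a_1 = 2.
  7 = 1*4 + 3, so a_2 = 1.
  4 = 1*3 + 1, so a_3 = 1.
  3 = 3*1 + 0, so a_4 = 3.
so x = [4; 2, 1, 1, 3].
Convergents (p_i = a_i*p_{i-1} + p_{i-2}, q_i = a_i*q_{i-1} + q_{i-2} with p_{-2}=0, p_{-1}=1, q_{-2}=1, q_{-1}=0), until the denominator exceeds 13:
  i=0: a_0=4, p_0 = 4*1 + 0 = 4, q_0 = 4*0 + 1 = 1.
  i=1: a_1=2, p_1 = 2*4 + 1 = 9, q_1 = 2*1 + 0 = 2.
  i=2: a_2=1, p_2 = 1*9 + 4 = 13, q_2 = 1*2 + 1 = 3.
  i=3: a_3=1, p_3 = 1*13 + 9 = 22, q_3 = 1*3 + 2 = 5.
  i=4: a_4=3, p_4 = 3*22 + 13 = 79, q_4 = 3*5 + 3 = 18.
q_4 = 18 > 13, so the last convergent with denominator <= 13 is p_3/q_3 = 22/5.
The closest fraction with denominator <= 13 is either p_3/q_3 or the intermediate fraction (k*p_3 + p_2)/(k*q_3 + q_2) with the largest k >= 1 whose denominator stays <= 13; these approach x as k grows, and every other convergent or intermediate fraction in range is farther away.
Largest k: floor((13 - q_2)/q_3) = floor((13 - 3)/5) = 2.
That gives (2*22 + 13)/(2*5 + 3) = 57/13.
Compare the errors: |x - 22/5| = |79*5 - 22*18|/(18*5) = 1/90, and |x - 57/13| = |79*13 - 57*18|/(18*13) = 1/234.
Cross-multiplying, 1*90 = 90 < 234 = 1*234, so 1/234 is smaller: the intermediate fraction 57/13 is closer to x than 22/5.

57/13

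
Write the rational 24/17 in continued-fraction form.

[1; 2, 2, 3]

Run the Euclidean algorithm on 24 and 17; the successive quotients are the partial quotients a_0, a_1, ... (each step inverts the fractional part left over by the previous one):
  24 = 1*17 + 7, so a_0 = 1.
  17 = 2*7 + 3, so a_1 = 2.
  7 = 2*3 + 1, so a_2 = 2.
  3 = 3*1 + 0, so a_3 = 3.
The remainder reaches 0 after 4 divisions, so the expansion has 4 partial quotients, read off in order.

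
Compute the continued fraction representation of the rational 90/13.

[6; 1, 12]

Run the Euclidean algorithm on 90 and 13; the successive quotients are the partial quotients a_0, a_1, ... (each step inverts the fractional part left over by the previous one):
  90 = 6*13 + 12, so a_0 = 6.
  13 = 1*12 + 1, so a_1 = 1.
  12 = 12*1 + 0, so a_2 = 12.
The remainder reaches 0 after 3 divisions, so the expansion has 3 partial quotients, read off in order.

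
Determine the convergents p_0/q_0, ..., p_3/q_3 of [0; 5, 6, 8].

Using the convergent recurrence p_i = a_i*p_{i-1} + p_{i-2}, q_i = a_i*q_{i-1} + q_{i-2} with p_{-2}=0, p_{-1}=1, q_{-2}=1, q_{-1}=0:
  i=0: a_0=0, p_0 = 0*1 + 0 = 0, q_0 = 0*0 + 1 = 1.
  i=1: a_1=5, p_1 = 5*0 + 1 = 1, q_1 = 5*1 + 0 = 5.
  i=2: a_2=6, p_2 = 6*1 + 0 = 6, q_2 = 6*5 + 1 = 31.
  i=3: a_3=8, p_3 = 8*6 + 1 = 49, q_3 = 8*31 + 5 = 253.

0/1, 1/5, 6/31, 49/253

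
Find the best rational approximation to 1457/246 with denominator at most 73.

77/13

Expand x = 1457/246 as a continued fraction with the Euclidean algorithm:
  1457 = 5*246 + 227, so a_0 = 5.
  246 = 1*227 + 19, so a_1 = 1.
  227 = 11*19 + 18, so a_2 = 11.
  19 = 1*18 + 1, so a_3 = 1.
  18 = 18*1 + 0, so a_4 = 18.
so x = [5; 1, 11, 1, 18].
Convergents (p_i = a_i*p_{i-1} + p_{i-2}, q_i = a_i*q_{i-1} + q_{i-2} with p_{-2}=0, p_{-1}=1, q_{-2}=1, q_{-1}=0), until the denominator exceeds 73:
  i=0: a_0=5, p_0 = 5*1 + 0 = 5, q_0 = 5*0 + 1 = 1.
  i=1: a_1=1, p_1 = 1*5 + 1 = 6, q_1 = 1*1 + 0 = 1.
  i=2: a_2=11, p_2 = 11*6 + 5 = 71, q_2 = 11*1 + 1 = 12.
  i=3: a_3=1, p_3 = 1*71 + 6 = 77, q_3 = 1*12 + 1 = 13.
  i=4: a_4=18, p_4 = 18*77 + 71 = 1457, q_4 = 18*13 + 12 = 246.
q_4 = 246 > 73, so the last convergent with denominator <= 73 is p_3/q_3 = 77/13.
The closest fraction with denominator <= 73 is either p_3/q_3 or the intermediate fraction (k*p_3 + p_2)/(k*q_3 + q_2) with the largest k >= 1 whose denominator stays <= 73; these approach x as k grows, and every other convergent or intermediate fraction in range is farther away.
Largest k: floor((73 - q_2)/q_3) = floor((73 - 12)/13) = 4.
That gives (4*77 + 71)/(4*13 + 12) = 379/64.
Compare the errors: |x - 77/13| = |1457*13 - 77*246|/(246*13) = 1/3198, and |x - 379/64| = |1457*64 - 379*246|/(246*64) = 14/15744.
Cross-multiplying, 1*15744 = 15744 < 44772 = 14*3198, so 1/3198 is smaller: the convergent 77/13 is closer to x than 379/64.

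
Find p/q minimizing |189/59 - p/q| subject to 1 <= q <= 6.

Expand x = 189/59 as a continued fraction with the Euclidean algorithm:
  189 = 3*59 + 12, so a_0 = 3.
  59 = 4*12 + 11, so a_1 = 4.
  12 = 1*11 + 1, so a_2 = 1.
  11 = 11*1 + 0, so a_3 = 11.
so x = [3; 4, 1, 11].
Convergents (p_i = a_i*p_{i-1} + p_{i-2}, q_i = a_i*q_{i-1} + q_{i-2} with p_{-2}=0, p_{-1}=1, q_{-2}=1, q_{-1}=0), until the denominator exceeds 6:
  i=0: a_0=3, p_0 = 3*1 + 0 = 3, q_0 = 3*0 + 1 = 1.
  i=1: a_1=4, p_1 = 4*3 + 1 = 13, q_1 = 4*1 + 0 = 4.
  i=2: a_2=1, p_2 = 1*13 + 3 = 16, q_2 = 1*4 + 1 = 5.
  i=3: a_3=11, p_3 = 11*16 + 13 = 189, q_3 = 11*5 + 4 = 59.
q_3 = 59 > 6, so the last convergent with denominator <= 6 is p_2/q_2 = 16/5.
The closest fraction with denominator <= 6 is either p_2/q_2 or the intermediate fraction (k*p_2 + p_1)/(k*q_2 + q_1) with the largest k >= 1 whose denominator stays <= 6; these approach x as k grows, and every other convergent or intermediate fraction in range is farther away.
Largest k: floor((6 - q_1)/q_2) = floor((6 - 4)/5) = 0.
Since k = 0, no intermediate fraction beyond p_2/q_2 has denominator <= 6, so the convergent 16/5 is the closest (its error is |189*5 - 16*59|/(59*5) = 1/295).

16/5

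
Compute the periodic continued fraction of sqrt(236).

Write x_i = (sqrt(236) + m_i)/d_i with (m_0, d_0) = (0, 1). a_0 = floor(sqrt(236)) = 15, since 15^2 = 225 <= 236 < 256 = 16^2.
Iterate m_{i+1} = d_i*a_i - m_i, d_{i+1} = (236 - m_{i+1}^2)/d_i, a_{i+1} = floor((a_0 + m_{i+1})/d_{i+1}):
  m_1 = 1*15 - 0 = 15, d_1 = (236 - 15^2)/1 = 11/1 = 11, a_1 = floor((15 + 15)/11) = 2.
  m_2 = 11*2 - 15 = 7, d_2 = (236 - 7^2)/11 = 187/11 = 17, a_2 = floor((15 + 7)/17) = 1.
  m_3 = 17*1 - 7 = 10, d_3 = (236 - 10^2)/17 = 136/17 = 8, a_3 = floor((15 + 10)/8) = 3.
  m_4 = 8*3 - 10 = 14, d_4 = (236 - 14^2)/8 = 40/8 = 5, a_4 = floor((15 + 14)/5) = 5.
  m_5 = 5*5 - 14 = 11, d_5 = (236 - 11^2)/5 = 115/5 = 23, a_5 = floor((15 + 11)/23) = 1.
  m_6 = 23*1 - 11 = 12, d_6 = (236 - 12^2)/23 = 92/23 = 4, a_6 = floor((15 + 12)/4) = 6.
  m_7 = 4*6 - 12 = 12, d_7 = (236 - 12^2)/4 = 92/4 = 23, a_7 = floor((15 + 12)/23) = 1.
  m_8 = 23*1 - 12 = 11, d_8 = (236 - 11^2)/23 = 115/23 = 5, a_8 = floor((15 + 11)/5) = 5.
  m_9 = 5*5 - 11 = 14, d_9 = (236 - 14^2)/5 = 40/5 = 8, a_9 = floor((15 + 14)/8) = 3.
  m_10 = 8*3 - 14 = 10, d_10 = (236 - 10^2)/8 = 136/8 = 17, a_10 = floor((15 + 10)/17) = 1.
  m_11 = 17*1 - 10 = 7, d_11 = (236 - 7^2)/17 = 187/17 = 11, a_11 = floor((15 + 7)/11) = 2.
  m_12 = 11*2 - 7 = 15, d_12 = (236 - 15^2)/11 = 11/11 = 1, a_12 = floor((15 + 15)/1) = 30.
  m_13 = 1*30 - 15 = 15, d_13 = (236 - 15^2)/1 = 11/1 = 11: (m_13, d_13) = (m_1, d_1) = (15, 11), so from here the quotients repeat a_1, ..., a_12; the period length is 12.
Hence the expansion of sqrt(236) is a_0 = 15 followed by the repeating block 2, 1, 3, 5, 1, 6, 1, 5, 3, 1, 2, 30 (period 12).

[15; (2, 1, 3, 5, 1, 6, 1, 5, 3, 1, 2, 30)]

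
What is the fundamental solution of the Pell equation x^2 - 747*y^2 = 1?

First expand sqrt(747) as a continued fraction. With x_i = (sqrt(747) + m_i)/d_i and (m_0, d_0) = (0, 1): a_0 = floor(sqrt(747)) = 27, since 27^2 = 729 <= 747 < 784 = 28^2.
Iterate m_{i+1} = d_i*a_i - m_i, d_{i+1} = (747 - m_{i+1}^2)/d_i, a_{i+1} = floor((a_0 + m_{i+1})/d_{i+1}):
  m_1 = 1*27 - 0 = 27, d_1 = (747 - 27^2)/1 = 18/1 = 18, a_1 = floor((27 + 27)/18) = 3.
  m_2 = 18*3 - 27 = 27, d_2 = (747 - 27^2)/18 = 18/18 = 1, a_2 = floor((27 + 27)/1) = 54.
  m_3 = 1*54 - 27 = 27, d_3 = (747 - 27^2)/1 = 18/1 = 18: (m_3, d_3) = (m_1, d_1) = (27, 18), so from here the quotients repeat a_1, a_2; the period length is 2.
So sqrt(747) = [27; (3, 54)] with period length k = 2.
k is even, so the fundamental solution of x^2 - 747y^2 = 1 is (p_{k-1}, q_{k-1}) = (p_1, q_1); compute convergents through index 1.
Convergents (p_i = a_i*p_{i-1} + p_{i-2}, q_i = a_i*q_{i-1} + q_{i-2} with p_{-2}=0, p_{-1}=1, q_{-2}=1, q_{-1}=0):
  i=0: a_0=27, p_0 = 27*1 + 0 = 27, q_0 = 27*0 + 1 = 1.
  i=1: a_1=3, p_1 = 3*27 + 1 = 82, q_1 = 3*1 + 0 = 3.
Check: 82^2 - 747*3^2 = 6724 - 6723 = 1, so (x, y) = (82, 3) solves the equation, and by the theorem it is the least positive solution.

(x, y) = (82, 3)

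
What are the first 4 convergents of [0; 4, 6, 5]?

0/1, 1/4, 6/25, 31/129

Using the convergent recurrence p_i = a_i*p_{i-1} + p_{i-2}, q_i = a_i*q_{i-1} + q_{i-2} with p_{-2}=0, p_{-1}=1, q_{-2}=1, q_{-1}=0:
  i=0: a_0=0, p_0 = 0*1 + 0 = 0, q_0 = 0*0 + 1 = 1.
  i=1: a_1=4, p_1 = 4*0 + 1 = 1, q_1 = 4*1 + 0 = 4.
  i=2: a_2=6, p_2 = 6*1 + 0 = 6, q_2 = 6*4 + 1 = 25.
  i=3: a_3=5, p_3 = 5*6 + 1 = 31, q_3 = 5*25 + 4 = 129.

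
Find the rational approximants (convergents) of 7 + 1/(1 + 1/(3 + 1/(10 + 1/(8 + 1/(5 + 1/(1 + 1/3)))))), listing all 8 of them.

Using the convergent recurrence p_i = a_i*p_{i-1} + p_{i-2}, q_i = a_i*q_{i-1} + q_{i-2} with p_{-2}=0, p_{-1}=1, q_{-2}=1, q_{-1}=0:
  i=0: a_0=7, p_0 = 7*1 + 0 = 7, q_0 = 7*0 + 1 = 1.
  i=1: a_1=1, p_1 = 1*7 + 1 = 8, q_1 = 1*1 + 0 = 1.
  i=2: a_2=3, p_2 = 3*8 + 7 = 31, q_2 = 3*1 + 1 = 4.
  i=3: a_3=10, p_3 = 10*31 + 8 = 318, q_3 = 10*4 + 1 = 41.
  i=4: a_4=8, p_4 = 8*318 + 31 = 2575, q_4 = 8*41 + 4 = 332.
  i=5: a_5=5, p_5 = 5*2575 + 318 = 13193, q_5 = 5*332 + 41 = 1701.
  i=6: a_6=1, p_6 = 1*13193 + 2575 = 15768, q_6 = 1*1701 + 332 = 2033.
  i=7: a_7=3, p_7 = 3*15768 + 13193 = 60497, q_7 = 3*2033 + 1701 = 7800.

7/1, 8/1, 31/4, 318/41, 2575/332, 13193/1701, 15768/2033, 60497/7800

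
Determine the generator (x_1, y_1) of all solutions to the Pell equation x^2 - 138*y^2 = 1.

(x, y) = (47, 4)

First expand sqrt(138) as a continued fraction. With x_i = (sqrt(138) + m_i)/d_i and (m_0, d_0) = (0, 1): a_0 = floor(sqrt(138)) = 11, since 11^2 = 121 <= 138 < 144 = 12^2.
Iterate m_{i+1} = d_i*a_i - m_i, d_{i+1} = (138 - m_{i+1}^2)/d_i, a_{i+1} = floor((a_0 + m_{i+1})/d_{i+1}):
  m_1 = 1*11 - 0 = 11, d_1 = (138 - 11^2)/1 = 17/1 = 17, a_1 = floor((11 + 11)/17) = 1.
  m_2 = 17*1 - 11 = 6, d_2 = (138 - 6^2)/17 = 102/17 = 6, a_2 = floor((11 + 6)/6) = 2.
  m_3 = 6*2 - 6 = 6, d_3 = (138 - 6^2)/6 = 102/6 = 17, a_3 = floor((11 + 6)/17) = 1.
  m_4 = 17*1 - 6 = 11, d_4 = (138 - 11^2)/17 = 17/17 = 1, a_4 = floor((11 + 11)/1) = 22.
  m_5 = 1*22 - 11 = 11, d_5 = (138 - 11^2)/1 = 17/1 = 17: (m_5, d_5) = (m_1, d_1) = (11, 17), so from here the quotients repeat a_1, ..., a_4; the period length is 4.
So sqrt(138) = [11; (1, 2, 1, 22)] with period length k = 4.
k is even, so the fundamental solution of x^2 - 138y^2 = 1 is (p_{k-1}, q_{k-1}) = (p_3, q_3); compute convergents through index 3.
Convergents (p_i = a_i*p_{i-1} + p_{i-2}, q_i = a_i*q_{i-1} + q_{i-2} with p_{-2}=0, p_{-1}=1, q_{-2}=1, q_{-1}=0):
  i=0: a_0=11, p_0 = 11*1 + 0 = 11, q_0 = 11*0 + 1 = 1.
  i=1: a_1=1, p_1 = 1*11 + 1 = 12, q_1 = 1*1 + 0 = 1.
  i=2: a_2=2, p_2 = 2*12 + 11 = 35, q_2 = 2*1 + 1 = 3.
  i=3: a_3=1, p_3 = 1*35 + 12 = 47, q_3 = 1*3 + 1 = 4.
Check: 47^2 - 138*4^2 = 2209 - 2208 = 1, so (x, y) = (47, 4) solves the equation, and by the theorem it is the least positive solution.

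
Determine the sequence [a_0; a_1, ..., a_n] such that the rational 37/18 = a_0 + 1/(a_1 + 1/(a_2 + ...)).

Run the Euclidean algorithm on 37 and 18; the successive quotients are the partial quotients a_0, a_1, ... (each step inverts the fractional part left over by the previous one):
  37 = 2*18 + 1, so a_0 = 2.
  18 = 18*1 + 0, so a_1 = 18.
The remainder reaches 0 after 2 divisions, so the expansion has 2 partial quotients, read off in order.

[2; 18]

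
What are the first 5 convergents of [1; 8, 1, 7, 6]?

1/1, 9/8, 10/9, 79/71, 484/435

Using the convergent recurrence p_i = a_i*p_{i-1} + p_{i-2}, q_i = a_i*q_{i-1} + q_{i-2} with p_{-2}=0, p_{-1}=1, q_{-2}=1, q_{-1}=0:
  i=0: a_0=1, p_0 = 1*1 + 0 = 1, q_0 = 1*0 + 1 = 1.
  i=1: a_1=8, p_1 = 8*1 + 1 = 9, q_1 = 8*1 + 0 = 8.
  i=2: a_2=1, p_2 = 1*9 + 1 = 10, q_2 = 1*8 + 1 = 9.
  i=3: a_3=7, p_3 = 7*10 + 9 = 79, q_3 = 7*9 + 8 = 71.
  i=4: a_4=6, p_4 = 6*79 + 10 = 484, q_4 = 6*71 + 9 = 435.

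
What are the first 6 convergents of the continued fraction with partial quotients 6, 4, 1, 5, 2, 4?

6/1, 25/4, 31/5, 180/29, 391/63, 1744/281

Using the convergent recurrence p_i = a_i*p_{i-1} + p_{i-2}, q_i = a_i*q_{i-1} + q_{i-2} with p_{-2}=0, p_{-1}=1, q_{-2}=1, q_{-1}=0:
  i=0: a_0=6, p_0 = 6*1 + 0 = 6, q_0 = 6*0 + 1 = 1.
  i=1: a_1=4, p_1 = 4*6 + 1 = 25, q_1 = 4*1 + 0 = 4.
  i=2: a_2=1, p_2 = 1*25 + 6 = 31, q_2 = 1*4 + 1 = 5.
  i=3: a_3=5, p_3 = 5*31 + 25 = 180, q_3 = 5*5 + 4 = 29.
  i=4: a_4=2, p_4 = 2*180 + 31 = 391, q_4 = 2*29 + 5 = 63.
  i=5: a_5=4, p_5 = 4*391 + 180 = 1744, q_5 = 4*63 + 29 = 281.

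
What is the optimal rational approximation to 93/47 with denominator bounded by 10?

2/1

Expand x = 93/47 as a continued fraction with the Euclidean algorithm:
  93 = 1*47 + 46, so a_0 = 1.
  47 = 1*46 + 1, so a_1 = 1.
  46 = 46*1 + 0, so a_2 = 46.
so x = [1; 1, 46].
Convergents (p_i = a_i*p_{i-1} + p_{i-2}, q_i = a_i*q_{i-1} + q_{i-2} with p_{-2}=0, p_{-1}=1, q_{-2}=1, q_{-1}=0), until the denominator exceeds 10:
  i=0: a_0=1, p_0 = 1*1 + 0 = 1, q_0 = 1*0 + 1 = 1.
  i=1: a_1=1, p_1 = 1*1 + 1 = 2, q_1 = 1*1 + 0 = 1.
  i=2: a_2=46, p_2 = 46*2 + 1 = 93, q_2 = 46*1 + 1 = 47.
q_2 = 47 > 10, so the last convergent with denominator <= 10 is p_1/q_1 = 2/1.
The closest fraction with denominator <= 10 is either p_1/q_1 or the intermediate fraction (k*p_1 + p_0)/(k*q_1 + q_0) with the largest k >= 1 whose denominator stays <= 10; these approach x as k grows, and every other convergent or intermediate fraction in range is farther away.
Largest k: floor((10 - q_0)/q_1) = floor((10 - 1)/1) = 9.
That gives (9*2 + 1)/(9*1 + 1) = 19/10.
Compare the errors: |x - 2/1| = |93*1 - 2*47|/(47*1) = 1/47, and |x - 19/10| = |93*10 - 19*47|/(47*10) = 37/470.
Cross-multiplying, 1*470 = 470 < 1739 = 37*47, so 1/47 is smaller: the convergent 2/1 is closer to x than 19/10.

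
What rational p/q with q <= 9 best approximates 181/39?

37/8

Expand x = 181/39 as a continued fraction with the Euclidean algorithm:
  181 = 4*39 + 25, so a_0 = 4.
  39 = 1*25 + 14, so a_1 = 1.
  25 = 1*14 + 11, so a_2 = 1.
  14 = 1*11 + 3, so a_3 = 1.
  11 = 3*3 + 2, so a_4 = 3.
  3 = 1*2 + 1, so a_5 = 1.
  2 = 2*1 + 0, so a_6 = 2.
so x = [4; 1, 1, 1, 3, 1, 2].
Convergents (p_i = a_i*p_{i-1} + p_{i-2}, q_i = a_i*q_{i-1} + q_{i-2} with p_{-2}=0, p_{-1}=1, q_{-2}=1, q_{-1}=0), until the denominator exceeds 9:
  i=0: a_0=4, p_0 = 4*1 + 0 = 4, q_0 = 4*0 + 1 = 1.
  i=1: a_1=1, p_1 = 1*4 + 1 = 5, q_1 = 1*1 + 0 = 1.
  i=2: a_2=1, p_2 = 1*5 + 4 = 9, q_2 = 1*1 + 1 = 2.
  i=3: a_3=1, p_3 = 1*9 + 5 = 14, q_3 = 1*2 + 1 = 3.
  i=4: a_4=3, p_4 = 3*14 + 9 = 51, q_4 = 3*3 + 2 = 11.
q_4 = 11 > 9, so the last convergent with denominator <= 9 is p_3/q_3 = 14/3.
The closest fraction with denominator <= 9 is either p_3/q_3 or the intermediate fraction (k*p_3 + p_2)/(k*q_3 + q_2) with the largest k >= 1 whose denominator stays <= 9; these approach x as k grows, and every other convergent or intermediate fraction in range is farther away.
Largest k: floor((9 - q_2)/q_3) = floor((9 - 2)/3) = 2.
That gives (2*14 + 9)/(2*3 + 2) = 37/8.
Compare the errors: |x - 14/3| = |181*3 - 14*39|/(39*3) = 3/117, and |x - 37/8| = |181*8 - 37*39|/(39*8) = 5/312.
Cross-multiplying, 5*117 = 585 < 936 = 3*312, so 5/312 is smaller: the intermediate fraction 37/8 is closer to x than 14/3.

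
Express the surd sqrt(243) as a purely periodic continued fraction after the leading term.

Write x_i = (sqrt(243) + m_i)/d_i with (m_0, d_0) = (0, 1). a_0 = floor(sqrt(243)) = 15, since 15^2 = 225 <= 243 < 256 = 16^2.
Iterate m_{i+1} = d_i*a_i - m_i, d_{i+1} = (243 - m_{i+1}^2)/d_i, a_{i+1} = floor((a_0 + m_{i+1})/d_{i+1}):
  m_1 = 1*15 - 0 = 15, d_1 = (243 - 15^2)/1 = 18/1 = 18, a_1 = floor((15 + 15)/18) = 1.
  m_2 = 18*1 - 15 = 3, d_2 = (243 - 3^2)/18 = 234/18 = 13, a_2 = floor((15 + 3)/13) = 1.
  m_3 = 13*1 - 3 = 10, d_3 = (243 - 10^2)/13 = 143/13 = 11, a_3 = floor((15 + 10)/11) = 2.
  m_4 = 11*2 - 10 = 12, d_4 = (243 - 12^2)/11 = 99/11 = 9, a_4 = floor((15 + 12)/9) = 3.
  m_5 = 9*3 - 12 = 15, d_5 = (243 - 15^2)/9 = 18/9 = 2, a_5 = floor((15 + 15)/2) = 15.
  m_6 = 2*15 - 15 = 15, d_6 = (243 - 15^2)/2 = 18/2 = 9, a_6 = floor((15 + 15)/9) = 3.
  m_7 = 9*3 - 15 = 12, d_7 = (243 - 12^2)/9 = 99/9 = 11, a_7 = floor((15 + 12)/11) = 2.
  m_8 = 11*2 - 12 = 10, d_8 = (243 - 10^2)/11 = 143/11 = 13, a_8 = floor((15 + 10)/13) = 1.
  m_9 = 13*1 - 10 = 3, d_9 = (243 - 3^2)/13 = 234/13 = 18, a_9 = floor((15 + 3)/18) = 1.
  m_10 = 18*1 - 3 = 15, d_10 = (243 - 15^2)/18 = 18/18 = 1, a_10 = floor((15 + 15)/1) = 30.
  m_11 = 1*30 - 15 = 15, d_11 = (243 - 15^2)/1 = 18/1 = 18: (m_11, d_11) = (m_1, d_1) = (15, 18), so from here the quotients repeat a_1, ..., a_10; the period length is 10.
Hence the expansion of sqrt(243) is a_0 = 15 followed by the repeating block 1, 1, 2, 3, 15, 3, 2, 1, 1, 30 (period 10).

[15; (1, 1, 2, 3, 15, 3, 2, 1, 1, 30)]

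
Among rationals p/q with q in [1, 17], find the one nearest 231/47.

Expand x = 231/47 as a continued fraction with the Euclidean algorithm:
  231 = 4*47 + 43, so a_0 = 4.
  47 = 1*43 + 4, so a_1 = 1.
  43 = 10*4 + 3, so a_2 = 10.
  4 = 1*3 + 1, so a_3 = 1.
  3 = 3*1 + 0, so a_4 = 3.
so x = [4; 1, 10, 1, 3].
Convergents (p_i = a_i*p_{i-1} + p_{i-2}, q_i = a_i*q_{i-1} + q_{i-2} with p_{-2}=0, p_{-1}=1, q_{-2}=1, q_{-1}=0), until the denominator exceeds 17:
  i=0: a_0=4, p_0 = 4*1 + 0 = 4, q_0 = 4*0 + 1 = 1.
  i=1: a_1=1, p_1 = 1*4 + 1 = 5, q_1 = 1*1 + 0 = 1.
  i=2: a_2=10, p_2 = 10*5 + 4 = 54, q_2 = 10*1 + 1 = 11.
  i=3: a_3=1, p_3 = 1*54 + 5 = 59, q_3 = 1*11 + 1 = 12.
  i=4: a_4=3, p_4 = 3*59 + 54 = 231, q_4 = 3*12 + 11 = 47.
q_4 = 47 > 17, so the last convergent with denominator <= 17 is p_3/q_3 = 59/12.
The closest fraction with denominator <= 17 is either p_3/q_3 or the intermediate fraction (k*p_3 + p_2)/(k*q_3 + q_2) with the largest k >= 1 whose denominator stays <= 17; these approach x as k grows, and every other convergent or intermediate fraction in range is farther away.
Largest k: floor((17 - q_2)/q_3) = floor((17 - 11)/12) = 0.
Since k = 0, no intermediate fraction beyond p_3/q_3 has denominator <= 17, so the convergent 59/12 is the closest (its error is |231*12 - 59*47|/(47*12) = 1/564).

59/12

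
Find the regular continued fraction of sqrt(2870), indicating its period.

[53; (1, 1, 2, 1, 20, 1, 2, 1, 1, 106)]

Write x_i = (sqrt(2870) + m_i)/d_i with (m_0, d_0) = (0, 1). a_0 = floor(sqrt(2870)) = 53, since 53^2 = 2809 <= 2870 < 2916 = 54^2.
Iterate m_{i+1} = d_i*a_i - m_i, d_{i+1} = (2870 - m_{i+1}^2)/d_i, a_{i+1} = floor((a_0 + m_{i+1})/d_{i+1}):
  m_1 = 1*53 - 0 = 53, d_1 = (2870 - 53^2)/1 = 61/1 = 61, a_1 = floor((53 + 53)/61) = 1.
  m_2 = 61*1 - 53 = 8, d_2 = (2870 - 8^2)/61 = 2806/61 = 46, a_2 = floor((53 + 8)/46) = 1.
  m_3 = 46*1 - 8 = 38, d_3 = (2870 - 38^2)/46 = 1426/46 = 31, a_3 = floor((53 + 38)/31) = 2.
  m_4 = 31*2 - 38 = 24, d_4 = (2870 - 24^2)/31 = 2294/31 = 74, a_4 = floor((53 + 24)/74) = 1.
  m_5 = 74*1 - 24 = 50, d_5 = (2870 - 50^2)/74 = 370/74 = 5, a_5 = floor((53 + 50)/5) = 20.
  m_6 = 5*20 - 50 = 50, d_6 = (2870 - 50^2)/5 = 370/5 = 74, a_6 = floor((53 + 50)/74) = 1.
  m_7 = 74*1 - 50 = 24, d_7 = (2870 - 24^2)/74 = 2294/74 = 31, a_7 = floor((53 + 24)/31) = 2.
  m_8 = 31*2 - 24 = 38, d_8 = (2870 - 38^2)/31 = 1426/31 = 46, a_8 = floor((53 + 38)/46) = 1.
  m_9 = 46*1 - 38 = 8, d_9 = (2870 - 8^2)/46 = 2806/46 = 61, a_9 = floor((53 + 8)/61) = 1.
  m_10 = 61*1 - 8 = 53, d_10 = (2870 - 53^2)/61 = 61/61 = 1, a_10 = floor((53 + 53)/1) = 106.
  m_11 = 1*106 - 53 = 53, d_11 = (2870 - 53^2)/1 = 61/1 = 61: (m_11, d_11) = (m_1, d_1) = (53, 61), so from here the quotients repeat a_1, ..., a_10; the period length is 10.
Hence the expansion of sqrt(2870) is a_0 = 53 followed by the repeating block 1, 1, 2, 1, 20, 1, 2, 1, 1, 106 (period 10).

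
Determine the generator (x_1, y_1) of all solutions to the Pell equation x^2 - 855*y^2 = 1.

(x, y) = (3041, 104)

First expand sqrt(855) as a continued fraction. With x_i = (sqrt(855) + m_i)/d_i and (m_0, d_0) = (0, 1): a_0 = floor(sqrt(855)) = 29, since 29^2 = 841 <= 855 < 900 = 30^2.
Iterate m_{i+1} = d_i*a_i - m_i, d_{i+1} = (855 - m_{i+1}^2)/d_i, a_{i+1} = floor((a_0 + m_{i+1})/d_{i+1}):
  m_1 = 1*29 - 0 = 29, d_1 = (855 - 29^2)/1 = 14/1 = 14, a_1 = floor((29 + 29)/14) = 4.
  m_2 = 14*4 - 29 = 27, d_2 = (855 - 27^2)/14 = 126/14 = 9, a_2 = floor((29 + 27)/9) = 6.
  m_3 = 9*6 - 27 = 27, d_3 = (855 - 27^2)/9 = 126/9 = 14, a_3 = floor((29 + 27)/14) = 4.
  m_4 = 14*4 - 27 = 29, d_4 = (855 - 29^2)/14 = 14/14 = 1, a_4 = floor((29 + 29)/1) = 58.
  m_5 = 1*58 - 29 = 29, d_5 = (855 - 29^2)/1 = 14/1 = 14: (m_5, d_5) = (m_1, d_1) = (29, 14), so from here the quotients repeat a_1, ..., a_4; the period length is 4.
So sqrt(855) = [29; (4, 6, 4, 58)] with period length k = 4.
k is even, so the fundamental solution of x^2 - 855y^2 = 1 is (p_{k-1}, q_{k-1}) = (p_3, q_3); compute convergents through index 3.
Convergents (p_i = a_i*p_{i-1} + p_{i-2}, q_i = a_i*q_{i-1} + q_{i-2} with p_{-2}=0, p_{-1}=1, q_{-2}=1, q_{-1}=0):
  i=0: a_0=29, p_0 = 29*1 + 0 = 29, q_0 = 29*0 + 1 = 1.
  i=1: a_1=4, p_1 = 4*29 + 1 = 117, q_1 = 4*1 + 0 = 4.
  i=2: a_2=6, p_2 = 6*117 + 29 = 731, q_2 = 6*4 + 1 = 25.
  i=3: a_3=4, p_3 = 4*731 + 117 = 3041, q_3 = 4*25 + 4 = 104.
Check: 3041^2 - 855*104^2 = 9247681 - 9247680 = 1, so (x, y) = (3041, 104) solves the equation, and by the theorem it is the least positive solution.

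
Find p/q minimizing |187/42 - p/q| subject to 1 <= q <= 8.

31/7

Expand x = 187/42 as a continued fraction with the Euclidean algorithm:
  187 = 4*42 + 19, so a_0 = 4.
  42 = 2*19 + 4, so a_1 = 2.
  19 = 4*4 + 3, so a_2 = 4.
  4 = 1*3 + 1, so a_3 = 1.
  3 = 3*1 + 0, so a_4 = 3.
so x = [4; 2, 4, 1, 3].
Convergents (p_i = a_i*p_{i-1} + p_{i-2}, q_i = a_i*q_{i-1} + q_{i-2} with p_{-2}=0, p_{-1}=1, q_{-2}=1, q_{-1}=0), until the denominator exceeds 8:
  i=0: a_0=4, p_0 = 4*1 + 0 = 4, q_0 = 4*0 + 1 = 1.
  i=1: a_1=2, p_1 = 2*4 + 1 = 9, q_1 = 2*1 + 0 = 2.
  i=2: a_2=4, p_2 = 4*9 + 4 = 40, q_2 = 4*2 + 1 = 9.
q_2 = 9 > 8, so the last convergent with denominator <= 8 is p_1/q_1 = 9/2.
The closest fraction with denominator <= 8 is either p_1/q_1 or the intermediate fraction (k*p_1 + p_0)/(k*q_1 + q_0) with the largest k >= 1 whose denominator stays <= 8; these approach x as k grows, and every other convergent or intermediate fraction in range is farther away.
Largest k: floor((8 - q_0)/q_1) = floor((8 - 1)/2) = 3.
That gives (3*9 + 4)/(3*2 + 1) = 31/7.
Compare the errors: |x - 9/2| = |187*2 - 9*42|/(42*2) = 4/84, and |x - 31/7| = |187*7 - 31*42|/(42*7) = 7/294.
Cross-multiplying, 7*84 = 588 < 1176 = 4*294, so 7/294 is smaller: the intermediate fraction 31/7 is closer to x than 9/2.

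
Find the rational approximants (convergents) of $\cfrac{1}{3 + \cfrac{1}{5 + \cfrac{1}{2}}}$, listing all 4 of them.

0/1, 1/3, 5/16, 11/35

Using the convergent recurrence p_i = a_i*p_{i-1} + p_{i-2}, q_i = a_i*q_{i-1} + q_{i-2} with p_{-2}=0, p_{-1}=1, q_{-2}=1, q_{-1}=0:
  i=0: a_0=0, p_0 = 0*1 + 0 = 0, q_0 = 0*0 + 1 = 1.
  i=1: a_1=3, p_1 = 3*0 + 1 = 1, q_1 = 3*1 + 0 = 3.
  i=2: a_2=5, p_2 = 5*1 + 0 = 5, q_2 = 5*3 + 1 = 16.
  i=3: a_3=2, p_3 = 2*5 + 1 = 11, q_3 = 2*16 + 3 = 35.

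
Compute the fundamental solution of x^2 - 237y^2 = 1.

First expand sqrt(237) as a continued fraction. With x_i = (sqrt(237) + m_i)/d_i and (m_0, d_0) = (0, 1): a_0 = floor(sqrt(237)) = 15, since 15^2 = 225 <= 237 < 256 = 16^2.
Iterate m_{i+1} = d_i*a_i - m_i, d_{i+1} = (237 - m_{i+1}^2)/d_i, a_{i+1} = floor((a_0 + m_{i+1})/d_{i+1}):
  m_1 = 1*15 - 0 = 15, d_1 = (237 - 15^2)/1 = 12/1 = 12, a_1 = floor((15 + 15)/12) = 2.
  m_2 = 12*2 - 15 = 9, d_2 = (237 - 9^2)/12 = 156/12 = 13, a_2 = floor((15 + 9)/13) = 1.
  m_3 = 13*1 - 9 = 4, d_3 = (237 - 4^2)/13 = 221/13 = 17, a_3 = floor((15 + 4)/17) = 1.
  m_4 = 17*1 - 4 = 13, d_4 = (237 - 13^2)/17 = 68/17 = 4, a_4 = floor((15 + 13)/4) = 7.
  m_5 = 4*7 - 13 = 15, d_5 = (237 - 15^2)/4 = 12/4 = 3, a_5 = floor((15 + 15)/3) = 10.
  m_6 = 3*10 - 15 = 15, d_6 = (237 - 15^2)/3 = 12/3 = 4, a_6 = floor((15 + 15)/4) = 7.
  m_7 = 4*7 - 15 = 13, d_7 = (237 - 13^2)/4 = 68/4 = 17, a_7 = floor((15 + 13)/17) = 1.
  m_8 = 17*1 - 13 = 4, d_8 = (237 - 4^2)/17 = 221/17 = 13, a_8 = floor((15 + 4)/13) = 1.
  m_9 = 13*1 - 4 = 9, d_9 = (237 - 9^2)/13 = 156/13 = 12, a_9 = floor((15 + 9)/12) = 2.
  m_10 = 12*2 - 9 = 15, d_10 = (237 - 15^2)/12 = 12/12 = 1, a_10 = floor((15 + 15)/1) = 30.
  m_11 = 1*30 - 15 = 15, d_11 = (237 - 15^2)/1 = 12/1 = 12: (m_11, d_11) = (m_1, d_1) = (15, 12), so from here the quotients repeat a_1, ..., a_10; the period length is 10.
So sqrt(237) = [15; (2, 1, 1, 7, 10, 7, 1, 1, 2, 30)] with period length k = 10.
k is even, so the fundamental solution of x^2 - 237y^2 = 1 is (p_{k-1}, q_{k-1}) = (p_9, q_9); compute convergents through index 9.
Convergents (p_i = a_i*p_{i-1} + p_{i-2}, q_i = a_i*q_{i-1} + q_{i-2} with p_{-2}=0, p_{-1}=1, q_{-2}=1, q_{-1}=0):
  i=0: a_0=15, p_0 = 15*1 + 0 = 15, q_0 = 15*0 + 1 = 1.
  i=1: a_1=2, p_1 = 2*15 + 1 = 31, q_1 = 2*1 + 0 = 2.
  i=2: a_2=1, p_2 = 1*31 + 15 = 46, q_2 = 1*2 + 1 = 3.
  i=3: a_3=1, p_3 = 1*46 + 31 = 77, q_3 = 1*3 + 2 = 5.
  i=4: a_4=7, p_4 = 7*77 + 46 = 585, q_4 = 7*5 + 3 = 38.
  i=5: a_5=10, p_5 = 10*585 + 77 = 5927, q_5 = 10*38 + 5 = 385.
  i=6: a_6=7, p_6 = 7*5927 + 585 = 42074, q_6 = 7*385 + 38 = 2733.
  i=7: a_7=1, p_7 = 1*42074 + 5927 = 48001, q_7 = 1*2733 + 385 = 3118.
  i=8: a_8=1, p_8 = 1*48001 + 42074 = 90075, q_8 = 1*3118 + 2733 = 5851.
  i=9: a_9=2, p_9 = 2*90075 + 48001 = 228151, q_9 = 2*5851 + 3118 = 14820.
Check: 228151^2 - 237*14820^2 = 52052878801 - 52052878800 = 1, so (x, y) = (228151, 14820) solves the equation, and by the theorem it is the least positive solution.

(x, y) = (228151, 14820)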